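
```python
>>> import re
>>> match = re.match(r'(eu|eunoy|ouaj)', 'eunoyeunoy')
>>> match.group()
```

'eu'

With `match`, the pattern is implicitly anchored at the beginning.
The match spans [0:2] → 'eu'.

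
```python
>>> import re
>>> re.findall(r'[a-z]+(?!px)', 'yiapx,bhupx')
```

['yiapx', 'bhupx']

The negative lookaround is zero-width — it rules out positions where the adjacent text would match, without consuming anything.
Walking the string: at [0:5] → 'yiapx'; at [6:11] → 'bhupx'.
With no groups in the pattern, `findall` gives back each whole match — 2 here.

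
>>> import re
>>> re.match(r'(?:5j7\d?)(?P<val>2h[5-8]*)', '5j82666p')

None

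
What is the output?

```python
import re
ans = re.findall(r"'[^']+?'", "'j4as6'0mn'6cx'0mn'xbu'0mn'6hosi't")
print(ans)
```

["'j4as6'", "'6cx'", "'xbu'", "'6hosi'"]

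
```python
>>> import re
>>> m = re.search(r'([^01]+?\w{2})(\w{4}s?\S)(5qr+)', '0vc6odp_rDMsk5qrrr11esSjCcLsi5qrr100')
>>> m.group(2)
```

Pattern: one or more of any character except [01] (lazy), then exactly 2 of a word character (captured); then exactly 4 of a word character, then optionally a literal 's', then a non-whitespace character (captured); then the literal '5q', then one or more of a literal 'r' (captured).
The `?` after the quantifier makes it lazy — it takes as little as possible before letting the rest of the pattern try.
Unlike `match`, `search` isn't anchored — it looks for the pattern anywhere in the string.
The match spans [1:18] → 'vc6odp_rDMsk5qrrr'.
Captured: group 1 = 'vc6odp', group 2 = '_rDMsk', group 3 = '5qrrr'.

'_rDMsk'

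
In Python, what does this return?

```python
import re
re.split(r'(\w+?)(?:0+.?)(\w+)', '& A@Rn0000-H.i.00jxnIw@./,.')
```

This matches one or more of a word character (lazy) (captured); then one or more of a literal '0', then optionally any character (non-capturing group); then one or more of a word character (captured).
Matches to split on: at [4:12] → 'Rn0000-H'; at [15:22] → '00jxnIw'.
`re.split` interleaves the captured-group text with the surrounding fragments.

['& A@', 'Rn', 'H', '.i.', '0', 'xnIw', '@./,.']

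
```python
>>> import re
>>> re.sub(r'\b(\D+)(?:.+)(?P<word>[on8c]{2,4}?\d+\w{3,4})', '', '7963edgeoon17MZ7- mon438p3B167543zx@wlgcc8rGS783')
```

'7963edgeoon17MZ783'

The pattern matches a word boundary (`\b`, zero-width); then one or more of a non-digit (captured); then one or more of any character (non-capturing group); then 2 to 4 of one of [on8c] (lazy), then one or more of a digit, then 3 to 4 of a word character (captured as 'word').
Every occurrence is swapped for ''.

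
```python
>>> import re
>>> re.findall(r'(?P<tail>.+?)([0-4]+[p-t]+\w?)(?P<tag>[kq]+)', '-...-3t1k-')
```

[('-...-', '3t1', 'k')]

Pattern: one or more of any character (lazy) (captured as 'tail'); then one or more of a character in [0-4], then one or more of a character in [p-t], then optionally a word character (captured); then one or more of one of [kq] (captured as 'tag').
Scanning left to right: at [0:9] match '-...-3t1k', groups = ('-...-', '3t1', 'k').
`findall` packs the 3 group values into a tuple for every match.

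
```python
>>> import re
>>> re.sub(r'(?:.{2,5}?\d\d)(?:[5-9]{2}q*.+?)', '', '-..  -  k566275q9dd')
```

'-..  -dd'

Because the quantifier is non-greedy, it stops expanding at the earliest point where the rest of the pattern can succeed.
`sub` substitutes '' at each match site.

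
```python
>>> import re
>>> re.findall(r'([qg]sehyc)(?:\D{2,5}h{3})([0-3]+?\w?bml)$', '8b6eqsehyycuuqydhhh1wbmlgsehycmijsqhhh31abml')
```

This matches one of [qg], then the literal 'se', then the literal 'hyc' (captured); then 2 to 5 of a non-digit, then exactly 3 of a literal 'h' (non-capturing group); then one or more of a character in [0-3] (lazy), then optionally a word character, then the literal 'bml' (captured); then anchored at the end.
Scanning left to right: at [24:44] match 'gsehycmijsqhhh31abml', groups = ('gsehyc', '31abml').
`findall` packs the 2 group values into a tuple for every match.

[('gsehyc', '31abml')]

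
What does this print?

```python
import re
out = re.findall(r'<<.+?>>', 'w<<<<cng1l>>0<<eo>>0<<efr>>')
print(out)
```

['<<<<cng1l>>', '<<eo>>', '<<efr>>']

Because the quantifier is non-greedy, it stops expanding at the earliest point where the rest of the pattern can succeed.
Walking the string: at [1:12] → '<<<<cng1l>>'; at [13:19] → '<<eo>>'; at [20:27] → '<<efr>>'.
No capturing groups, so `findall` returns the 3 full match strings.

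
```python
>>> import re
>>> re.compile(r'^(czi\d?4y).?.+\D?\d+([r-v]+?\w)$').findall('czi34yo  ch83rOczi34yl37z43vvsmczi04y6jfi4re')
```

This matches anchored at the start of the string; then the literal 'czi', then optionally a digit, then the literal '4y' (captured); then optionally any character; then one or more of any character, then optionally a non-digit, then one or more of a digit; then one or more of a character in [r-v] (lazy), then a word character (captured); then anchored at the end.
Walking the string: at [0:44] match 'czi34yo  ch83rOczi34yl37z43vvsmczi04y6jfi4re', groups = ('czi34y', 're').
Multiple groups make `findall` return tuples — one 2-tuple for the one match.

[('czi34y', 're')]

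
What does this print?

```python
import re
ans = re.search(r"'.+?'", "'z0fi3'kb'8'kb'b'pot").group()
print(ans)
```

'z0fi3'

A non-greedy quantifier consumes as few characters as it can — just enough that the remainder of the pattern still matches from where it stops; whatever follows it matches normally.
The match spans [0:7] → "'z0fi3'".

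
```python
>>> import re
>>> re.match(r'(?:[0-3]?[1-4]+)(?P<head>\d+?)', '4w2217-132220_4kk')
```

None

`re.match` only tries the pattern at the start of the string.
Here the string doesn't start with a match, so the call returns None.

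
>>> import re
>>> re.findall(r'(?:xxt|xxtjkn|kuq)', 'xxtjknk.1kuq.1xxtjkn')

`|` is ordered: at each position the engine commits to the first alternative that works.
Scanning left to right: at [0:3] → 'xxt'; at [9:12] → 'kuq'; at [14:17] → 'xxt'.
Since nothing is captured, `findall` lists the 3 matched substrings directly.

['xxt', 'kuq', 'xxt']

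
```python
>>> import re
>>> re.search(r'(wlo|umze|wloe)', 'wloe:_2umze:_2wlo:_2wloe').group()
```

'wlo'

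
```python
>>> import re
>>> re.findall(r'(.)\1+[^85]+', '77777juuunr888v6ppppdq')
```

['7', '8']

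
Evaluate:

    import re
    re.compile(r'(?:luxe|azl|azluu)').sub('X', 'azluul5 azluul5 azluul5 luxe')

The regex engine tests alternatives in the order written; an earlier branch that matches wins even if a later one would match more.
Each match is replaced by 'X'.

'Xuul5 Xuul5 Xuul5 X'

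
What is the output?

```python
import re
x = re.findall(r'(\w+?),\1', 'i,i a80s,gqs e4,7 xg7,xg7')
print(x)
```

['i', 'xg7']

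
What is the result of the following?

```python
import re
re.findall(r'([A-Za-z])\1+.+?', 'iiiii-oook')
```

The backreference `\1` re-matches whatever the first group consumed, character for character.
`findall` collects group 1 from each match (2 total).

['i', 'o']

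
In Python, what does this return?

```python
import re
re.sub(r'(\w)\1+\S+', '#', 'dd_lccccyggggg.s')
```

'#'

A backreference is literal: `\1` must see the identical characters the first group matched.
Matches: at [0:16] → 'dd_lccccyggggg.s'.
`sub` substitutes '#' at each match site.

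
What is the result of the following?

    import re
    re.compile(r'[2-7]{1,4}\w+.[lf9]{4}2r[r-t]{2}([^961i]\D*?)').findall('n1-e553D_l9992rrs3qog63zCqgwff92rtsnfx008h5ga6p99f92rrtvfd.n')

['v']

This matches 1 to 4 of a character in [2-7], then one or more of a word character, then any character; then exactly 4 of one of [lf9], then the literal '2r', then exactly 2 of a character in [r-t]; then any character except [961i], then zero or more of a non-digit (lazy) (captured).
Matches: at [4:56] match '553D_l9992rrs3qog63zCqgwff92rtsnfx008h5ga6p99f92rrtv', group 1 = 'v'.
With a single group, `findall` returns only what that group captured — 1 item.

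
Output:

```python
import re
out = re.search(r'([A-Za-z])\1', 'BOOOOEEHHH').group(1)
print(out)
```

O

The match spans [1:3] → 'OO'.
Captured: group 1 = 'O'.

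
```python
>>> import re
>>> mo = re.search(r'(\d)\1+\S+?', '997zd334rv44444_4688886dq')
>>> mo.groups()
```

`\1` has to match the exact text group 1 already captured.
`re.search` tries every starting position until one works.
The match spans [0:3] → '997'.
Captured: group 1 = '9'.

('9',)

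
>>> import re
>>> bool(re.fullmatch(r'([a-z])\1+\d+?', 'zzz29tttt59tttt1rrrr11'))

False

`fullmatch` succeeds only if the pattern covers the string from start to end.
Here there's no way to consume every character, so the call returns None, and `bool(None)` is False.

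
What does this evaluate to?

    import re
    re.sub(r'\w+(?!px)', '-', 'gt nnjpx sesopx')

'- - -'

The negative lookahead/lookbehind blocks any match where the forbidden context is present.
Matches: at [0:2] → 'gt'; at [3:8] → 'nnjpx'; at [9:15] → 'sesopx'.
`sub` substitutes '-' at each match site.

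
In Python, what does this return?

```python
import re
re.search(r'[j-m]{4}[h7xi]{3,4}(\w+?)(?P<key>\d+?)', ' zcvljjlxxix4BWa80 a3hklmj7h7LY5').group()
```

'ljjlxxix4BWa8'

The pattern matches exactly 4 of a character in [j-m], then 3 to 4 of one of [h7xi]; then one or more of a word character (lazy) (captured); then one or more of a digit (lazy) (captured as 'key').
Lazy quantifiers expand one character at a time until the remainder of the pattern can match.
`search` walks the string left to right and returns the first match it finds.
The match spans [4:17] → 'ljjlxxix4BWa8'.
Captured: group 1 = '4BWa', group 2 = '8'.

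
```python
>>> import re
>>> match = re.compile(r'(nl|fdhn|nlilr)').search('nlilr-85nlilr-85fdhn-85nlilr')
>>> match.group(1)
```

The match spans [0:2] → 'nl'.
Captured: group 1 = 'nl'.

'nl'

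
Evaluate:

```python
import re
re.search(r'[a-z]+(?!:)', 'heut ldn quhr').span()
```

Because the assertion is negative and zero-width, positions next to the forbidden text are skipped.
The match spans [0:4] → 'heut'.

(0, 4)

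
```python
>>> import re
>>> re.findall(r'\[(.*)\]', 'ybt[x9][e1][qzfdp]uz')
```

['x9][e1][qzfdp']

Because there's exactly one group, `findall` drops the full match and keeps group 1 from the one hit.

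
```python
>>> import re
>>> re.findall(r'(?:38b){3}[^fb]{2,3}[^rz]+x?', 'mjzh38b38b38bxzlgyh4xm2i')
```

No capturing groups, so `findall` returns the 1 full match string.

['38b38b38bxzlgyh4xm2i']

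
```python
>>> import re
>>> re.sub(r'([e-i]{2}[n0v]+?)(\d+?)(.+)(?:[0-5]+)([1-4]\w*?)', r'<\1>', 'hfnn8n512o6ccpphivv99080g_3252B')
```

The `?` after the quantifier makes it lazy — it takes as little as possible before letting the rest of the pattern try.
Each match is replaced using the text its own group 1 captured.

'<hfnn>B'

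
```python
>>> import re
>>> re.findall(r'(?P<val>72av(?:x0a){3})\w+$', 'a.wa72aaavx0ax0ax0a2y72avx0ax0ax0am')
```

['72avx0ax0ax0a']

This matches the literal '72a', then a literal 'v', then the literal 'x0a' repeated 3 times (captured as 'val'); then one or more of a word character; then anchored at the end.
Scanning left to right: at [21:35] match '72avx0ax0ax0am', group 1 = '72avx0ax0ax0a'.
One capturing group, so `findall` returns just the captured substring from the one match — 1 in all.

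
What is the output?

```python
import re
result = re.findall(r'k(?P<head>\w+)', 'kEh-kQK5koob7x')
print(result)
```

Because there's exactly one group, `findall` drops the full match and keeps group 1 from each hit.

['Eh', 'QK5koob7x']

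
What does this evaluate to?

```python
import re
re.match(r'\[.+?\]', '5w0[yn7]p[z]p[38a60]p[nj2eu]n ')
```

None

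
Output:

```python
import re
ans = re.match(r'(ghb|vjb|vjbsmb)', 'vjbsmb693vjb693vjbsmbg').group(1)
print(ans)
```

vjb

The match spans [0:3] → 'vjb'.
Captured: group 1 = 'vjb'.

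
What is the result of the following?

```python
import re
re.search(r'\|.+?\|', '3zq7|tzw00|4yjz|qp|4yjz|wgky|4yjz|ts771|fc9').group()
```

'|tzw00|'

A non-greedy quantifier consumes as few characters as it can — just enough that the remainder of the pattern still matches from where it stops; whatever follows it matches normally.
The match spans [4:11] → '|tzw00|'.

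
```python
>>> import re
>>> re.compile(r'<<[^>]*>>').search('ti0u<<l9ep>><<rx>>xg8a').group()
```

'<<l9ep>>'

The match spans [4:12] → '<<l9ep>>'.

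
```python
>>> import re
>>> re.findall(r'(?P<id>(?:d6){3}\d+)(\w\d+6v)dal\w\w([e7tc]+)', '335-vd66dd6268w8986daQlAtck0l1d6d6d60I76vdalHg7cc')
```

[('d6d6d60', 'I76v', '7cc')]

This matches the literal 'd6' repeated 3 times, then one or more of a digit (captured as 'id'); then a word character, then one or more of a digit, then the literal '6v' (captured); then the literal 'dal', then a word character, then a word character; then one or more of one of [e7tc] (captured).
Scanning left to right: at [30:49] match 'd6d6d60I76vdalHg7cc', groups = ('d6d6d60', 'I76v', '7cc').
`findall` packs the 3 group values into a tuple for every match.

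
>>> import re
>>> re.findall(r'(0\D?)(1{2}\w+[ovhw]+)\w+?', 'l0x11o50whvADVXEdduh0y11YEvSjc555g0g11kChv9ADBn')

Pattern: a literal '0', then optionally a non-digit (captured); then exactly 2 of the literal '1', then one or more of a word character, then one or more of one of [ovhw] (captured); then one or more of a word character (lazy).
Multiple groups make `findall` return tuples — one 2-tuple for the one match.

[('0x', '11o50whvADVXEdduh0y11YEvSjc555g0g11kChv')]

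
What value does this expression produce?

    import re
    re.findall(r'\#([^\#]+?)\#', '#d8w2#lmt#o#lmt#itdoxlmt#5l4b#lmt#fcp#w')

['d8w2', 'o', 'itdoxlmt', 'lmt']

With a single group, `findall` returns only what that group captured — 4 items.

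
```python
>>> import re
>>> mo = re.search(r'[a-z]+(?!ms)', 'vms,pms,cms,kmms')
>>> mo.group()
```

'vms'

The negative lookaround is zero-width — it rules out positions where the adjacent text would match, without consuming anything.
The match spans [0:3] → 'vms'.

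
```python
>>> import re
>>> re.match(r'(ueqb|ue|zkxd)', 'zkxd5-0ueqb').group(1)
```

'zkxd'

The match spans [0:4] → 'zkxd'.
Captured: group 1 = 'zkxd'.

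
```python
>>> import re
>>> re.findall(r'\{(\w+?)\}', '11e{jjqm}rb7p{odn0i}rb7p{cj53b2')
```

['jjqm', 'odn0i']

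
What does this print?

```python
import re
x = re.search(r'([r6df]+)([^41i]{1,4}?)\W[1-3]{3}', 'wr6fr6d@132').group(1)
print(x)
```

r6fr6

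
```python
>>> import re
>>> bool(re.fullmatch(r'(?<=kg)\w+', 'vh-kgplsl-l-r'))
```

The lookaround is zero-width — it requires the adjacent text to match without consuming it, so the asserted text isn't part of the match.
For `fullmatch`, every character of the input must be accounted for by the pattern.
Here the string isn't matched end-to-end, so the call returns None, and `bool(None)` is False.

False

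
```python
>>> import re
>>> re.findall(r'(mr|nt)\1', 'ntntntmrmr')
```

['nt', 'mr']

`\1` is not a pattern — it's the concrete string captured by group 1, re-applied verbatim.
`findall` collects group 1 from each match (2 total).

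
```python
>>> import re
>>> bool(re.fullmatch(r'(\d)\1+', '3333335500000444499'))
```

False

`\1` has to match the exact text group 1 already captured.
For `fullmatch`, every character of the input must be accounted for by the pattern.
Here the pattern can't cover the whole string, so the call returns None, and `bool(None)` is False.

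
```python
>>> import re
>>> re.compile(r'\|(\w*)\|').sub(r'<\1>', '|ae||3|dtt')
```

The replacement refers to a captured group, so each match is rewritten using its own captured text.

'<ae><3>dtt'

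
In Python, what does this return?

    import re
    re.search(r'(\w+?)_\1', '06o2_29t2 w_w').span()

(3, 6)

`\1` has to match the exact text group 1 already captured.
Unlike `match`, `search` isn't anchored — it looks for the pattern anywhere in the string.
The match spans [3:6] → '2_2'.
Captured: group 1 = '2'.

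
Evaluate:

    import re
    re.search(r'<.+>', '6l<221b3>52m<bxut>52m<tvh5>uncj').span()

`re.search` scans for the first position where the pattern succeeds.
The match spans [2:27] → '<221b3>52m<bxut>52m<tvh5>'.

(2, 27)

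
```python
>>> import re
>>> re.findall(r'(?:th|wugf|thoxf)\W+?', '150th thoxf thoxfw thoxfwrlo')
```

Matches: at [3:6] → 'th '; at [6:12] → 'thoxf '.
`findall` yields the raw match text (2 of them) because the pattern has no groups.

['th ', 'thoxf ']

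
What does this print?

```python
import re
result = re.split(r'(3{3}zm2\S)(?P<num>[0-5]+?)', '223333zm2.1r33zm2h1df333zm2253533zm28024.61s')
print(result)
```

Pattern: exactly 3 of a literal '3', then the literal 'zm2', then a non-whitespace character (captured); then one or more of a character in [0-5] (lazy) (captured as 'num').
With the lazy modifier that quantifier settles for the fewest repetitions that let the rest of the pattern succeed (the atoms after it are unaffected and can still be greedy).
Matches to split on: at [3:11] → '333zm2.1'; at [21:29] → '333zm225'.
The group in the pattern means `split` returns the separators' captures alongside the pieces.

['223', '333zm2.', '1', 'r33zm2h1df', '333zm22', '5', '3533zm28024.61s']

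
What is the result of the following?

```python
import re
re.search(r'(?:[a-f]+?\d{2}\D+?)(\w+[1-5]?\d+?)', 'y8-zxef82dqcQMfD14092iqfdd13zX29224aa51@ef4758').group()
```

The pattern matches one or more of a character in [a-f] (lazy), then exactly 2 of a digit, then one or more of a non-digit (lazy) (non-capturing group); then one or more of a word character, then optionally a character in [1-5], then one or more of a digit (lazy) (captured).
Unlike `match`, `search` isn't anchored — it looks for the pattern anywhere in the string.
The match spans [5:39] → 'ef82dqcQMfD14092iqfdd13zX29224aa51'.
Captured: group 1 = 'qcQMfD14092iqfdd13zX29224aa51'.

'ef82dqcQMfD14092iqfdd13zX29224aa51'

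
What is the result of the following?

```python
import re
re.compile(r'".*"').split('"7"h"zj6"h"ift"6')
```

['', '6']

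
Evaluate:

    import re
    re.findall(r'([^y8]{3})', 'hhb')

['hhb']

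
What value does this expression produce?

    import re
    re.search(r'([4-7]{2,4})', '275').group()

'75'

Pattern: 2 to 4 of a character in [4-7] (captured).
`re.search` scans for the first position where the pattern succeeds.
The match spans [1:3] → '75'.
Captured: group 1 = '75'.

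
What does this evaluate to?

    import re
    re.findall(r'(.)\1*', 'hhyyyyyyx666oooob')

['h', 'y', 'x', '6', 'o', 'b']

`\1` is not a pattern — it's the concrete string captured by group 1, re-applied verbatim.
Because there's exactly one group, `findall` drops the full match and keeps group 1 from each hit.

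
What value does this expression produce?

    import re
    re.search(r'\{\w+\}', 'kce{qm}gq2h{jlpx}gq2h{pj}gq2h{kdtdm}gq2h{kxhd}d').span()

(3, 7)

The match spans [3:7] → '{qm}'.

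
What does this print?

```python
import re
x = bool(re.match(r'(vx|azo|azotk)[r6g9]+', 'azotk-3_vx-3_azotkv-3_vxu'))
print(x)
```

`re.match` won't scan ahead — the pattern has to work from the very first character.
Here position 0 doesn't satisfy it, so the call returns None, and `bool(None)` is False.

False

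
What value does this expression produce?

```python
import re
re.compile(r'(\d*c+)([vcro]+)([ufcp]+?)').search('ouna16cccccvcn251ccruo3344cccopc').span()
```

(4, 13)

The pattern matches zero or more of a digit, then one or more of the literal 'c' (captured); then one or more of one of [vcro] (captured); then one or more of one of [ufcp] (lazy) (captured).
`re.search` scans for the first position where the pattern succeeds.
The match spans [4:13] → '16cccccvc'.
Captured: group 1 = '16ccccc', group 2 = 'v', group 3 = 'c'.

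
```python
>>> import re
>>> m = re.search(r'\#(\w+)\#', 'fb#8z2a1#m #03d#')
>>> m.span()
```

`search` walks the string left to right and returns the first match it finds.
The match spans [2:9] → '#8z2a1#'.
Captured: group 1 = '8z2a1'.

(2, 9)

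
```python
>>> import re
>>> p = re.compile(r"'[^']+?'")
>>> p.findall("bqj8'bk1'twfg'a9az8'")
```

["'bk1'", "'a9az8'"]

Since nothing is captured, `findall` lists the 2 matched substrings directly.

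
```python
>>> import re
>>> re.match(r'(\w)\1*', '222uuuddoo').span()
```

(0, 3)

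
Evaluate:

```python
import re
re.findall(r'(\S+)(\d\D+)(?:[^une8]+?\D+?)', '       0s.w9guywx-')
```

[('0s.w', '9guyw')]

The pattern matches one or more of a non-whitespace character (captured); then a digit, then one or more of a non-digit (captured); then one or more of any character except [une8] (lazy), then one or more of a non-digit (lazy) (non-capturing group).
`findall` packs the 2 group values into a tuple for every match.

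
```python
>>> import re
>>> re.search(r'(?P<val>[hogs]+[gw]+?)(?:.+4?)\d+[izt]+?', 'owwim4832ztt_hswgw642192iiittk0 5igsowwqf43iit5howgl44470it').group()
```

The pattern matches one or more of one of [hogs], then one or more of one of [gw] (lazy) (captured as 'val'); then one or more of any character, then optionally a literal '4' (non-capturing group); then one or more of a digit, then one or more of one of [izt] (lazy).
A non-greedy quantifier consumes as few characters as it can — just enough that the remainder of the pattern still matches from where it stops; whatever follows it matches normally.
`search` walks the string left to right and returns the first match it finds.
The match spans [0:58] → 'owwim4832ztt_hswgw642192iiittk0 5igsowwqf43iit5howgl44470i'.
Captured: group 1 = 'ow'.

'owwim4832ztt_hswgw642192iiittk0 5igsowwqf43iit5howgl44470i'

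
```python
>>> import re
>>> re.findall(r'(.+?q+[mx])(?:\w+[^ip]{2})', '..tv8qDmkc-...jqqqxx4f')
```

['..tv8qDmkc-...jqqqx']

Because there's exactly one group, `findall` drops the full match and keeps group 1 from the one hit.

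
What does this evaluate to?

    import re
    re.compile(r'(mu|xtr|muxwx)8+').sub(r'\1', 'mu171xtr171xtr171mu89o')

'mu171xtr171xtr171mu9o'

Matches: at [17:20] → 'mu8'.
`\1` in the replacement pulls in group 1's text for each match.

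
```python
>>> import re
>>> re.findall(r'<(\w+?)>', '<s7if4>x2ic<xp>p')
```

['s7if4', 'xp']

Scanning left to right: at [0:7] match '<s7if4>', group 1 = 's7if4'; at [11:15] match '<xp>', group 1 = 'xp'.
With a single group, `findall` returns only what that group captured — 2 items.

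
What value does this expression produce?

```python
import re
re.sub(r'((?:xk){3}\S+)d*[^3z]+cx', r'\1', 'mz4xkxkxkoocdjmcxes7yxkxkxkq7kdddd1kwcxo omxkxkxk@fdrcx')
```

'mz4xkxkxkoocdjmcxes7yxkxkxkq7kdddd1kwcxo'

The pattern matches the literal 'xk' repeated 3 times, then one or more of a non-whitespace character (captured); then zero or more of the literal 'd', then one or more of any character except [3z], then the literal 'cx'.
Matches: at [3:55] → 'xkxkxkoocdjmcxes7yxkxkxkq7kdddd1kwcxo omxkxkxk@fdrcx'.
The replacement refers to a captured group, so each match is rewritten using its own captured text.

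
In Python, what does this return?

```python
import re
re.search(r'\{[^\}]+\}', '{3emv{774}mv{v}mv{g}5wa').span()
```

`search` walks the string left to right and returns the first match it finds.
The match spans [0:10] → '{3emv{774}'.

(0, 10)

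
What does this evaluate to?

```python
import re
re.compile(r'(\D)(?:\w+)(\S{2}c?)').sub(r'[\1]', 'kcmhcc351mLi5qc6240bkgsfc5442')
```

'[k]'

The pattern matches a non-digit (captured); then one or more of a word character (non-capturing group); then exactly 2 of a non-whitespace character, then optionally the literal 'c' (captured).
Matches: at [0:29] → 'kcmhcc351mLi5qc6240bkgsfc5442'.
`\1` in the replacement pulls in group 1's text for each match.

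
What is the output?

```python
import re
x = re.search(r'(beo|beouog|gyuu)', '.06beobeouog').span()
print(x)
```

(3, 6)

Unlike `match`, `search` isn't anchored — it looks for the pattern anywhere in the string.
The match spans [3:6] → 'beo'.
Captured: group 1 = 'beo'.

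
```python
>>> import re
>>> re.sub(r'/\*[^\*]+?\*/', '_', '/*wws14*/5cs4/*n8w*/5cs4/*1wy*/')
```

'_5cs4_5cs4_'

Every occurrence is swapped for '_'.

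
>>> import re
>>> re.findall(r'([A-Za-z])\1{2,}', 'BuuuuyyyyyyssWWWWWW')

After group 1 captures some text, `\1` only succeeds where that same text appears again.
With a single group, `findall` returns only what that group captured — 3 items.

['u', 'y', 'W']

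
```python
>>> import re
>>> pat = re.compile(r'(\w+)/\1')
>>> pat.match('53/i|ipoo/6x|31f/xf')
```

None

A backreference is literal: `\1` must see the identical characters the first group matched.
`re.match` only tries the pattern at the start of the string.
Here the pattern fails at index 0, so the call returns None.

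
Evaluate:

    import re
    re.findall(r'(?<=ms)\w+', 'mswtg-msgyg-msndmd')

The `(?=…)`/`(?<=…)` assertion just peeks at neighbouring text; it doesn't advance the match position.
Walking the string: at [2:5] → 'wtg'; at [8:11] → 'gyg'; at [14:18] → 'ndmd'.
`findall` yields the raw match text (3 of them) because the pattern has no groups.

['wtg', 'gyg', 'ndmd']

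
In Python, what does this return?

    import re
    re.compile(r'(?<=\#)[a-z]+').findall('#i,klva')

['i']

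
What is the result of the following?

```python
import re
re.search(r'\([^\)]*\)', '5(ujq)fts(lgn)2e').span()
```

The match spans [1:6] → '(ujq)'.

(1, 6)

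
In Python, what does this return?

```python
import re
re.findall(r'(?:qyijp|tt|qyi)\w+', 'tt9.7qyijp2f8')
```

Matches: at [0:3] → 'tt9'; at [5:13] → 'qyijp2f8'.
No capturing groups, so `findall` returns the 2 full match strings.

['tt9', 'qyijp2f8']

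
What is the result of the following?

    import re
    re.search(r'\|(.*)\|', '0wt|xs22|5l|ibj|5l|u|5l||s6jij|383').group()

`re.search` scans for the first position where the pattern succeeds.
The match spans [3:31] → '|xs22|5l|ibj|5l|u|5l||s6jij|'.
Captured: group 1 = 'xs22|5l|ibj|5l|u|5l||s6jij'.

'|xs22|5l|ibj|5l|u|5l||s6jij|'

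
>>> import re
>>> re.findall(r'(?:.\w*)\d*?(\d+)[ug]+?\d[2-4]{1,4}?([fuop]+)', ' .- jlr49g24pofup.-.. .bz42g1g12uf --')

[('9', 'pofup'), ('1', 'uf')]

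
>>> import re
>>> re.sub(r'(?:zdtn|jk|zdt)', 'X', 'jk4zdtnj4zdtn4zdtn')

The regex engine tests alternatives in the order written; an earlier branch that matches wins even if a later one would match more.
Matches: at [0:2] → 'jk'; at [3:7] → 'zdtn'; at [9:13] → 'zdtn'; at [14:18] → 'zdtn'.
`sub` substitutes 'X' at each match site.

'X4Xj4X4X'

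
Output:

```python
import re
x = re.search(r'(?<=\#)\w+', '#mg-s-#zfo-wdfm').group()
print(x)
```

Because the assertion is zero-width, the text it checks is not consumed and won't appear in the result.
The match spans [1:3] → 'mg'.

mg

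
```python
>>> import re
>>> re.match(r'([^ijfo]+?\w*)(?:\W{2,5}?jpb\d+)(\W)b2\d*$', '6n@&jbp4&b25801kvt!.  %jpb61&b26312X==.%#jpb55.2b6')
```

Pattern: one or more of any character except [ijfo] (lazy), then zero or more of a word character (captured); then 2 to 5 of a non-word character (lazy), then the literal 'jpb', then one or more of a digit (non-capturing group); then a non-word character (captured); then the literal 'b2', then zero or more of a digit; then anchored at the end.
`match` is anchored at position 0; if the pattern doesn't fit there, it returns None.
Here the string doesn't start with a match, so the call returns None.

None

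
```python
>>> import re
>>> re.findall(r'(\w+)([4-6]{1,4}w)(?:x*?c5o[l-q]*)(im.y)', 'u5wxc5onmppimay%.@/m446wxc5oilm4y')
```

[('u', '5w', 'imay')]

The pattern matches one or more of a word character (captured); then 1 to 4 of a character in [4-6], then a literal 'w' (captured); then zero or more of a literal 'x' (lazy), then the literal 'c5o', then zero or more of a character in [l-q] (non-capturing group); then the literal 'im', then any character, then a literal 'y' (captured).
Matches: at [0:15] match 'u5wxc5onmppimay', groups = ('u', '5w', 'imay').
With 3 capturing groups, `findall` returns a 3-tuple per match.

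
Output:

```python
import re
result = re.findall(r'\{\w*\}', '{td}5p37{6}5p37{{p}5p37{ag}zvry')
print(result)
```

Scanning left to right: at [0:4] → '{td}'; at [8:11] → '{6}'; at [16:19] → '{p}'; at [23:27] → '{ag}'.
No capturing groups, so `findall` returns the 4 full match strings.

['{td}', '{6}', '{p}', '{ag}']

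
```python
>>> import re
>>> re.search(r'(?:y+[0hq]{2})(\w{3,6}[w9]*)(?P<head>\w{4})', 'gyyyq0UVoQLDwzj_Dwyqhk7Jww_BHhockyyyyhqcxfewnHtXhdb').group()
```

The pattern matches one or more of a literal 'y', then exactly 2 of one of [0hq] (non-capturing group); then 3 to 6 of a word character, then zero or more of one of [w9] (captured); then exactly 4 of a word character (captured as 'head').
`re.search` scans for the first position where the pattern succeeds.
The match spans [1:17] → 'yyyq0UVoQLDwzj_D'.
Captured: group 1 = 'UVoQLDw', group 2 = 'zj_D'.

'yyyq0UVoQLDwzj_D'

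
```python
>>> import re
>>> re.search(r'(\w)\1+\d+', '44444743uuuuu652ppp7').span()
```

After group 1 captures some text, `\1` only succeeds where that same text appears again.
The match spans [0:8] → '44444743'.

(0, 8)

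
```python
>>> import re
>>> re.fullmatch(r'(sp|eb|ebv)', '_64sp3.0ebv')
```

`re.fullmatch` requires the pattern to consume the entire string.
Here the string isn't matched end-to-end, so the call returns None.

None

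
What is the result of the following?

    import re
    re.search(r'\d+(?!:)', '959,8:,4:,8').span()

(0, 3)

A negative assertion filters positions out without eating any characters.
`search` walks the string left to right and returns the first match it finds.
The match spans [0:3] → '959'.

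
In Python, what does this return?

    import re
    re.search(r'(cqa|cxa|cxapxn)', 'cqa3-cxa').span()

Unlike `match`, `search` isn't anchored — it looks for the pattern anywhere in the string.
The match spans [0:3] → 'cqa'.
Captured: group 1 = 'cqa'.

(0, 3)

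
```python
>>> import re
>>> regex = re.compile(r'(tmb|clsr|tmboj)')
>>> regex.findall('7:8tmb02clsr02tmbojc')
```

['tmb', 'clsr', 'tmb']

Branches in `(...|...)` are attempted left-to-right; the first branch that allows the whole pattern to succeed is taken.
Walking the string: at [3:6] match 'tmb', group 1 = 'tmb'; at [8:12] match 'clsr', group 1 = 'clsr'; at [14:17] match 'tmb', group 1 = 'tmb'.
With a single group, `findall` returns only what that group captured — 3 items.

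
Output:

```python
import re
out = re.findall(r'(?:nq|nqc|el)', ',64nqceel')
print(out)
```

['nq', 'el']

Alternation tries branches left to right and keeps the first one that lets the overall match succeed at that position.
Walking the string: at [3:5] → 'nq'; at [7:9] → 'el'.
`findall` yields the raw match text (2 of them) because the pattern has no groups.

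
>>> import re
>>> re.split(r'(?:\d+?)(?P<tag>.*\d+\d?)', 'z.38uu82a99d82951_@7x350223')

['z.', '8uu82a99d82951_@7x350223', '']

Because the quantifier is non-greedy, it stops expanding at the earliest point where the rest of the pattern can succeed.
`re.split` interleaves the captured-group text with the surrounding fragments.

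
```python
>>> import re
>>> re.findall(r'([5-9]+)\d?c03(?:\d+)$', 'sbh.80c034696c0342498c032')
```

['98']

`findall` collects group 1 from the one match (1 total).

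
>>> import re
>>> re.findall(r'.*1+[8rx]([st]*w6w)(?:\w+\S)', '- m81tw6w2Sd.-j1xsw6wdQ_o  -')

['sw6w']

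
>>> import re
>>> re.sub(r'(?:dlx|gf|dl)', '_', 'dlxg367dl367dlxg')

'_g367_367_g'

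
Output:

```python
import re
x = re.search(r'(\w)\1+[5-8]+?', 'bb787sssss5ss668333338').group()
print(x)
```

The backreference `\1` re-matches whatever the first group consumed, character for character.
Unlike `match`, `search` isn't anchored — it looks for the pattern anywhere in the string.
The match spans [0:3] → 'bb7'.
Captured: group 1 = 'b'.

bb7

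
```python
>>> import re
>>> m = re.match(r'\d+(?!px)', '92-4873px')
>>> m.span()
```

The negative lookaround is zero-width — it rules out positions where the adjacent text would match, without consuming anything.
`re.match` only tries the pattern at the start of the string.
The match spans [0:2] → '92'.

(0, 2)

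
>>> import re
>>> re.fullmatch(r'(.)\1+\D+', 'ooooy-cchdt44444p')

`fullmatch` succeeds only if the pattern covers the string from start to end.
Here the pattern can't cover the whole string, so the call returns None.

None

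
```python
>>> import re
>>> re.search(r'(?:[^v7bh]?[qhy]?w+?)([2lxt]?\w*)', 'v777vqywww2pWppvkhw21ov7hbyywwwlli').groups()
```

The pattern matches optionally any character except [v7bh], then optionally one of [qhy], then one or more of a literal 'w' (lazy) (non-capturing group); then optionally one of [2lxt], then zero or more of a word character (captured).
The `?` after the quantifier makes it lazy — it takes as little as possible before letting the rest of the pattern try.
`search` walks the string left to right and returns the first match it finds.
The match spans [5:34] → 'qywww2pWppvkhw21ov7hbyywwwlli'.
Captured: group 1 = 'ww2pWppvkhw21ov7hbyywwwlli'.

('ww2pWppvkhw21ov7hbyywwwlli',)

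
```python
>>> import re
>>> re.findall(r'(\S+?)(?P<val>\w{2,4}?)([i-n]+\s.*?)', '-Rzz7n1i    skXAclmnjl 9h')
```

[('-Rz', 'z7n1', 'i '), ('s', 'kXAc', 'lmnjl ')]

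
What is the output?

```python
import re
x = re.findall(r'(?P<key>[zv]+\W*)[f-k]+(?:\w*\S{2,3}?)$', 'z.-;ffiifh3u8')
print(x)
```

The pattern matches one or more of one of [zv], then zero or more of a non-word character (captured as 'key'); then one or more of a character in [f-k]; then zero or more of a word character, then 2 to 3 of a non-whitespace character (lazy) (non-capturing group); then anchored at the end.
Scanning left to right: at [0:13] match 'z.-;ffiifh3u8', group 1 = 'z.-;'.
One capturing group, so `findall` returns just the captured substring from the one match — 1 in all.

['z.-;']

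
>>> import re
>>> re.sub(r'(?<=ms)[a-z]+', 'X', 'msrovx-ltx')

Lookahead/lookbehind check context without consuming it, so the matched span excludes the asserted characters.
Matches: at [2:6] → 'rovx'.
`sub` substitutes 'X' at each match site.

'msX-ltx'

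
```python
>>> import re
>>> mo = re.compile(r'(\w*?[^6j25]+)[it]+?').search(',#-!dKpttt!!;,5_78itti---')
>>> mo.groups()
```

(',#-!dKptt',)

The match spans [0:10] → ',#-!dKpttt'.
Captured: group 1 = ',#-!dKptt'.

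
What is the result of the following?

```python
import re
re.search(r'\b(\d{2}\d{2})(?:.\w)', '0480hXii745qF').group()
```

'0480hX'

This matches a word boundary (`\b`, zero-width); then exactly 2 of a digit, then exactly 2 of a digit (captured); then any character, then a word character (non-capturing group).
`re.search` tries every starting position until one works.
The match spans [0:6] → '0480hX'.
Captured: group 1 = '0480'.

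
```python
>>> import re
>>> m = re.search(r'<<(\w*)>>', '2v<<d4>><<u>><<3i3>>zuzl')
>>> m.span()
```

(2, 8)

`search` walks the string left to right and returns the first match it finds.
The match spans [2:8] → '<<d4>>'.
Captured: group 1 = 'd4'.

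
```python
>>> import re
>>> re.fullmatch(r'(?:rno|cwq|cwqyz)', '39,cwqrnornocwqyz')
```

None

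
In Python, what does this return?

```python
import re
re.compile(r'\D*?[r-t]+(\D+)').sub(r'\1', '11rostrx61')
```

`\1` in the replacement pulls in group 1's text for each match.

'11ostrx61'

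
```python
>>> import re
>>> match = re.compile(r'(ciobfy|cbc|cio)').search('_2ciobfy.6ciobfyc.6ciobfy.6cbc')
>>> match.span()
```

The regex engine tests alternatives in the order written; an earlier branch that matches wins even if a later one would match more.
`search` walks the string left to right and returns the first match it finds.
The match spans [2:8] → 'ciobfy'.
Captured: group 1 = 'ciobfy'.

(2, 8)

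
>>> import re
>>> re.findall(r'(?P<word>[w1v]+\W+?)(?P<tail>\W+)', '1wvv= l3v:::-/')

[('1wvv=', ' '), ('v:', '::-/')]

The pattern matches one or more of one of [w1v], then one or more of a non-word character (lazy) (captured as 'word'); then one or more of a non-word character (captured as 'tail').
Lazy quantifiers expand one character at a time until the remainder of the pattern can match.
Scanning left to right: at [0:6] match '1wvv= ', groups = ('1wvv=', ' '); at [8:14] match 'v:::-/', groups = ('v:', '::-/').
With 2 capturing groups, `findall` returns a 2-tuple per match.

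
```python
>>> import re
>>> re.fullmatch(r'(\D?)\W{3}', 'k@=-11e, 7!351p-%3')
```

None

The pattern matches optionally a non-digit (captured); then exactly 3 of a non-word character.
For `fullmatch`, every character of the input must be accounted for by the pattern.
Here the pattern can't cover the whole string, so the call returns None.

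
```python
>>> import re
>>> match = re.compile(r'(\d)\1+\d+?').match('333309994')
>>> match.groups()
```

A backreference is literal: `\1` must see the identical characters the first group matched.
With `match`, the pattern is implicitly anchored at the beginning.
The match spans [0:5] → '33330'.
Captured: group 1 = '3'.

('3',)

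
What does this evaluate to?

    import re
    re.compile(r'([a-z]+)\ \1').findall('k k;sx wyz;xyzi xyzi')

After group 1 captures some text, `\1` only succeeds where that same text appears again.
Walking the string: at [0:3] match 'k k', group 1 = 'k'; at [11:20] match 'xyzi xyzi', group 1 = 'xyzi'.
One capturing group, so `findall` returns just the captured substring from each match — 2 in all.

['k', 'xyzi']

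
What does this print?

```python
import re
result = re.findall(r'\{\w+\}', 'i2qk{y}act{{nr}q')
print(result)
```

['{y}', '{nr}']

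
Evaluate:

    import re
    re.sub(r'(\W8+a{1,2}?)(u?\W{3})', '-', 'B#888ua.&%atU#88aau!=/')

'B#888ua.&%atU-'

Pattern: a non-word character, then one or more of the literal '8', then 1 to 2 of the literal 'a' (lazy) (captured); then optionally the literal 'u', then exactly 3 of a non-word character (captured).
`sub` substitutes '-' at each match site.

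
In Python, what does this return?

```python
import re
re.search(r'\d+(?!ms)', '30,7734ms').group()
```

The negative lookahead/lookbehind blocks any match where the forbidden context is present.
The match spans [0:2] → '30'.

'30'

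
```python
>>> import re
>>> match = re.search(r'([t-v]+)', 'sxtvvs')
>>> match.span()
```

This matches one or more of a character in [t-v] (captured).
`search` walks the string left to right and returns the first match it finds.
The match spans [2:5] → 'tvv'.
Captured: group 1 = 'tvv'.

(2, 5)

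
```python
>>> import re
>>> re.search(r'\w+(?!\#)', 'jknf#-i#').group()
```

Because the assertion is negative and zero-width, positions next to the forbidden text are skipped.
The match spans [0:3] → 'jkn'.

'jkn'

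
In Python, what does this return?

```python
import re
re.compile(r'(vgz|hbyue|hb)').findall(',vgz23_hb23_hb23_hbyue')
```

Alternation tries branches left to right and keeps the first one that lets the overall match succeed at that position.
With a single group, `findall` returns only what that group captured — 4 items.

['vgz', 'hb', 'hb', 'hbyue']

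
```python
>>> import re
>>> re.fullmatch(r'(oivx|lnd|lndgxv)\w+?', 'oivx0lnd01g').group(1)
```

'oivx'

The match spans [0:11] → 'oivx0lnd01g'.
Captured: group 1 = 'oivx'.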